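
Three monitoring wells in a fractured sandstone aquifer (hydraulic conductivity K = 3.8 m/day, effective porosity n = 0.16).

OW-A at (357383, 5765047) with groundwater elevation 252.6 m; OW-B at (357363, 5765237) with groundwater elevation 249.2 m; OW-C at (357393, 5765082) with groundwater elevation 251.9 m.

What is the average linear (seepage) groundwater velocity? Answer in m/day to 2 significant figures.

0.46 m/day

With h = a·x + b·y + c and OW-A as origin, the differences give:
  (-20)·a + 190·b = -3.4
  10·a + 35·b = -0.7
Eliminate b (×35 and ×190, subtract): -2600·a = 14.00 → a = ∂h/∂x = -0.005385
Back-substitute: b = ∂h/∂y = -0.01846.
|∇h| = √(-0.005385² + -0.01846²) = 0.01923
Seepage velocity v = K·i/n = 3.8 × 0.01923 / 0.16 = 0.4567 m/day.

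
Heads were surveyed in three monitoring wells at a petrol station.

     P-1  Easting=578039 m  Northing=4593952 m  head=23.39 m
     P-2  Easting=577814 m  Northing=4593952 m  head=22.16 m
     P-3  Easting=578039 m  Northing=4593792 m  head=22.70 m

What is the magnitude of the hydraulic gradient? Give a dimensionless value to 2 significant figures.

0.0070

∂h/∂x = (22.16 − 23.39) / (577814 − 578039) = +0.005467
∂h/∂y = (22.70 − 23.39) / (4593792 − 4593952) = +0.004313
|∇h| = √(0.005467² + 0.004313²) = 0.006963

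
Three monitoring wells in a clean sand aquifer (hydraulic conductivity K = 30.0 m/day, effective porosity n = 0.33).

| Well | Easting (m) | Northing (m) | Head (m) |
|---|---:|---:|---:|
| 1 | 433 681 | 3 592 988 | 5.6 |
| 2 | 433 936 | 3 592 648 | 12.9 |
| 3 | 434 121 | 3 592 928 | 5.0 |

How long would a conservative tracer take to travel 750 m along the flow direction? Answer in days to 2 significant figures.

320 days

With h = a·x + b·y + c and 1 as origin, the differences give:
  255·a + (-340)·b = +7.3
  440·a + (-60)·b = -0.6
Eliminate b (×(-60) and ×(-340), subtract): 134300·a = -642.00 → a = ∂h/∂x = -0.004780
Back-substitute: b = ∂h/∂y = -0.02506.
|∇h| = √(-0.004780² + -0.02506²) = 0.02551
Seepage velocity v = K·i/n = 30.0 × 0.02551 / 0.33 = 2.319 m/day.
t = 750 / 2.319 = 323.4 days.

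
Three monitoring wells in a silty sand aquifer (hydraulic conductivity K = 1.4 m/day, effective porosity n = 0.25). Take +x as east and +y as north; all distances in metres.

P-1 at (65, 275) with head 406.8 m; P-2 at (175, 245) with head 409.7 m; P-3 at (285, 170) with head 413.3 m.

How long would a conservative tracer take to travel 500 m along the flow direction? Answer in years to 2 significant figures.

Differences from P-1: to P-2 (Δx, Δy, Δh) = (110, -30, +2.9); to P-3 = (220, -105, +6.5).
Solve a·Δx + b·Δy = Δh: det = 110·(-105) − 220·(-30) = -4950.
∂h/∂x = [(+2.9)·(-105) − (+6.5)·(-30)] / -4950 = +0.02212
∂h/∂y = [110·(+6.5) − 220·(+2.9)] / -4950 = -0.01556
|∇h| = √(0.02212² + -0.01556²) = 0.02704
Seepage velocity v = K·i/n = 1.4 × 0.02704 / 0.25 = 0.1514 m/day.
t = 500 / 0.1514 = 3303 days = 9.04 years.

9.0 years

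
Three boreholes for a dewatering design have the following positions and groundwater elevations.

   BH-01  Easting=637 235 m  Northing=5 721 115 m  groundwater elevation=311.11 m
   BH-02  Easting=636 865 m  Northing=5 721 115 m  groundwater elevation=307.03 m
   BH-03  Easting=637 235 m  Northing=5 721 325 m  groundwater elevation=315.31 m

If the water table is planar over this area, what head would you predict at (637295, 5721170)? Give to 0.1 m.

312.9 m

∂h/∂x = (307.03 − 311.11) / (636865 − 637235) = +0.01103
∂h/∂y = (315.31 − 311.11) / (5721325 − 5721115) = +0.02000
h(637295, 5721170) = 311.11 + (+0.01103)·(60) + (+0.02000)·(55) = 311.11 +0.662 +1.100 = 312.872 m.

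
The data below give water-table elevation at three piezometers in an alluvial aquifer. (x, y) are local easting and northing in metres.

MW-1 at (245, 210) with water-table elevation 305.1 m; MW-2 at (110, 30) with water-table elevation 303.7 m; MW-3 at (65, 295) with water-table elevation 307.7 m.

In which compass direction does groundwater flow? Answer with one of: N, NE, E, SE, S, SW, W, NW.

SE

Differences from MW-1: to MW-2 (Δx, Δy, Δh) = (-135, -180, -1.4); to MW-3 = (-180, 85, +2.6).
Determinant of the coordinate differences = (-135)·85 − (-180)·(-180) = -43875.
∂h/∂x = [(-1.4)·85 − (+2.6)·(-180)] / -43875 = -0.007954
∂h/∂y = [(-135)·(+2.6) − (-180)·(-1.4)] / -43875 = +0.01374
Flow = −∇h = (+0.007954 east, -0.01374 north), which points southeast.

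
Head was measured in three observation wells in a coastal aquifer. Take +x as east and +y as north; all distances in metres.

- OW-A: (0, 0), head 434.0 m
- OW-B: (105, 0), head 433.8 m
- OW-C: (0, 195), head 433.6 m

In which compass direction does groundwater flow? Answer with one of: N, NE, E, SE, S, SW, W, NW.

NE

∂h/∂x = (433.8 − 434.0) / (105 − 0) = -0.001905
∂h/∂y = (433.6 − 434.0) / (195 − 0) = -0.002051
Flow = −∇h = (+0.001905 east, +0.002051 north), which points northeast.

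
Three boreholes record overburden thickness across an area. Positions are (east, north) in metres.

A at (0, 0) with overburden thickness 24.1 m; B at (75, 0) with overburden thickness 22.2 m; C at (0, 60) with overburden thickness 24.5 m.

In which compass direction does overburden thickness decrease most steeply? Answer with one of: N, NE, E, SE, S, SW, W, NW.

∂d/∂x = (22.2 − 24.1) / (75 − 0) = -0.02533
∂d/∂y = (24.5 − 24.1) / (60 − 0) = +0.006667
Steepest decrease is along −∇f = (+0.02533 E, -0.006667 N) → east.

E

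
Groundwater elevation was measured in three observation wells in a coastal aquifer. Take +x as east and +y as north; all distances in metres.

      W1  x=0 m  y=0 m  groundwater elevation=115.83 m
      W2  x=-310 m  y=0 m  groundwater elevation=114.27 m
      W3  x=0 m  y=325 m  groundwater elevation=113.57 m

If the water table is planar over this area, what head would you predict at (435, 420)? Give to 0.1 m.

∂h/∂x = (114.27 − 115.83) / (-310 − 0) = +0.005032
∂h/∂y = (113.57 − 115.83) / (325 − 0) = -0.006954
h(435, 420) = 115.83 + (+0.005032)·(435) + (-0.006954)·(420) = 115.83 +2.189 -2.921 = 115.098 m.

115.1 m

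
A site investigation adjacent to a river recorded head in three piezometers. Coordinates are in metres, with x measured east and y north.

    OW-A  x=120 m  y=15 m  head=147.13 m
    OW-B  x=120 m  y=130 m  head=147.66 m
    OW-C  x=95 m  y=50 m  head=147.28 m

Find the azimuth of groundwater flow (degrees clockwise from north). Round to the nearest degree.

186°

With h = a·x + b·y + c and OW-A as origin, the differences give:
  0·a + 115·b = +0.53
  (-25)·a + 35·b = +0.15
Eliminate b (×35 and ×115, subtract): 2875·a = 1.300 → a = ∂h/∂x = +0.0004522
Back-substitute: b = ∂h/∂y = +0.004609.
Flow direction (−∇h) has components (-0.0004522 E, -0.004609 N).
Azimuth = atan2(E, N) = atan2(-0.0004522, -0.004609) = 185.6° ≈ 186°.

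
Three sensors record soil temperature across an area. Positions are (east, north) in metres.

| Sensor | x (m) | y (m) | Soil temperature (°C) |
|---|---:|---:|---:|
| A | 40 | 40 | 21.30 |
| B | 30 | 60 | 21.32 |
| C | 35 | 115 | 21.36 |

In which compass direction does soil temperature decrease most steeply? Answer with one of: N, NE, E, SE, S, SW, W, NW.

Taking A as reference: B−A = (-10, 20, +0.02); C−A = (-5, 75, +0.06).
Solve a·Δx + b·Δy = ΔT: det = (-10)·75 − (-5)·20 = -650.
∂T/∂x = [(+0.02)·75 − (+0.06)·20] / -650 = -0.0004615
∂T/∂y = [(-10)·(+0.06) − (-5)·(+0.02)] / -650 = +0.0007692
Steepest decrease is along −∇f = (+0.0004615 E, -0.0007692 N) → southeast.

SE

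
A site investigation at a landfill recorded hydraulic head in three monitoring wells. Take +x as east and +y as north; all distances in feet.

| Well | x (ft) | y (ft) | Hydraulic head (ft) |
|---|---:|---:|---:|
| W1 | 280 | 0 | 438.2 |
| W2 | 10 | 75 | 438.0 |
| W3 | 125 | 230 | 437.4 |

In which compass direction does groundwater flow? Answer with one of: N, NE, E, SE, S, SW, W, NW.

N

With h = a·x + b·y + c and W1 as origin, the differences give:
  (-270)·a + 75·b = -0.2
  (-155)·a + 230·b = -0.8
Eliminate b (×230 and ×75, subtract): -50475·a = 14.00 → a = ∂h/∂x = -0.0002774
Back-substitute: b = ∂h/∂y = -0.003665.
Flow = −∇h = (+0.0002774 east, +0.003665 north), which points north.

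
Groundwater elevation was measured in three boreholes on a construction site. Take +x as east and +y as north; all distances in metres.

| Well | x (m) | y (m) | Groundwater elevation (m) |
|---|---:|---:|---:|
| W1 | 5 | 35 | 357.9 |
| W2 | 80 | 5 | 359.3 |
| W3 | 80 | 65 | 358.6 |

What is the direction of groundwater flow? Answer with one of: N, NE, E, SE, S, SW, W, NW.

NW

Taking W1 as reference: W2−W1 = (75, -30, +1.4); W3−W1 = (75, 30, +0.7).
Solve a·Δx + b·Δy = Δh: det = 75·30 − 75·(-30) = 4500.
∂h/∂x = [(+1.4)·30 − (+0.7)·(-30)] / 4500 = +0.01400
∂h/∂y = [75·(+0.7) − 75·(+1.4)] / 4500 = -0.01167
Flow = −∇h = (-0.01400 east, +0.01167 north), which points northwest.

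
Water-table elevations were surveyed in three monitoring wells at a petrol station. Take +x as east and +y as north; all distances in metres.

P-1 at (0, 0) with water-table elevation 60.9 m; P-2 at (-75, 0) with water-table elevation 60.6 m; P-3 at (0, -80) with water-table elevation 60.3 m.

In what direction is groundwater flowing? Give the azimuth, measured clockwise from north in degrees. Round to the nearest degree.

∂h/∂x = (60.6 − 60.9) / (-75 − 0) = +0.004000
∂h/∂y = (60.3 − 60.9) / (-80 − 0) = +0.007500
Flow direction (−∇h) has components (-0.004000 E, -0.007500 N).
Azimuth = atan2(E, N) = atan2(-0.004000, -0.007500) = 208.1° ≈ 208°.

208°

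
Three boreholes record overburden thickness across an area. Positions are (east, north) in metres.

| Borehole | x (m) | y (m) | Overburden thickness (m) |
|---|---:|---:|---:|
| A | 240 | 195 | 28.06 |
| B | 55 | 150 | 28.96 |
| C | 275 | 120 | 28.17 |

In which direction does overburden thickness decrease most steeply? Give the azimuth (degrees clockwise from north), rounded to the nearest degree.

Differences from A: to B (Δx, Δy, Δh) = (-185, -45, +0.90); to C = (35, -75, +0.11).
Determinant of the coordinate differences = (-185)·(-75) − 35·(-45) = 15450.
∂d/∂x = [(+0.90)·(-75) − (+0.11)·(-45)] / 15450 = -0.004049
∂d/∂y = [(-185)·(+0.11) − 35·(+0.90)] / 15450 = -0.003356
Steepest decrease is along −∇f: components (+0.004049 E, +0.003356 N).
Azimuth = atan2(+0.004049, +0.003356) = 50.3° ≈ 050°.

050°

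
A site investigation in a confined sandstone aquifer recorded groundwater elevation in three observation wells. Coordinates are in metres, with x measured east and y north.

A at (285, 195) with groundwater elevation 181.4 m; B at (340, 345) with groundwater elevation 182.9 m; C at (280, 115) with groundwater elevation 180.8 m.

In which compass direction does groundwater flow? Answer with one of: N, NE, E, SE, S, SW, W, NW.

With h = a·x + b·y + c and A as origin, the differences give:
  55·a + 150·b = +1.5
  (-5)·a + (-80)·b = -0.6
Eliminate b (×(-80) and ×150, subtract): -3650·a = -30.00 → a = ∂h/∂x = +0.008219
Back-substitute: b = ∂h/∂y = +0.006986.
Flow = −∇h = (-0.008219 east, -0.006986 north), which points southwest.

SW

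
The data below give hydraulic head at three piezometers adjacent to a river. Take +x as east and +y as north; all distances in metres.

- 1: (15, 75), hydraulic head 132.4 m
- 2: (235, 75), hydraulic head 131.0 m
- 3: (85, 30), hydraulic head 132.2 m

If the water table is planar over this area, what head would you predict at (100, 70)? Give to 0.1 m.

131.9 m

With h = a·x + b·y + c and 1 as origin, the differences give:
  220·a + 0·b = -1.4
  70·a + (-45)·b = -0.2
Eliminate b (×(-45) and ×0, subtract): -9900·a = 63.00 → a = ∂h/∂x = -0.006364
Back-substitute: b = ∂h/∂y = -0.005455.
h(100, 70) = 132.4 + (-0.006364)·(85) + (-0.005455)·(-5) = 132.4 -0.541 +0.027 = 131.886 m.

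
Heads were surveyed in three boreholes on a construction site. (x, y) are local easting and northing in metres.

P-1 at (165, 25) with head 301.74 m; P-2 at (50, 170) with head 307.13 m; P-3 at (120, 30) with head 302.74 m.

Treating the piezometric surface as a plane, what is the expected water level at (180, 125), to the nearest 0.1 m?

303.6 m

With h = a·x + b·y + c and P-1 as origin, the differences give:
  (-115)·a + 145·b = +5.39
  (-45)·a + 5·b = +1.00
Eliminate b (×5 and ×145, subtract): 5950·a = -118.050 → a = ∂h/∂x = -0.01984
Back-substitute: b = ∂h/∂y = +0.02144.
h(180, 125) = 301.74 + (-0.01984)·(15) + (+0.02144)·(100) = 301.74 -0.298 +2.144 = 303.586 m.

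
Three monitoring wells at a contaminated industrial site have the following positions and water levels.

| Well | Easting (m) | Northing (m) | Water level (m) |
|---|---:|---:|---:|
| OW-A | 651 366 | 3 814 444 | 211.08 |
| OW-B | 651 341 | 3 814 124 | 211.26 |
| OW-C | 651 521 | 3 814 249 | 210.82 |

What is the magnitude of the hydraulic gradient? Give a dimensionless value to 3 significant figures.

0.00221

Three-point gradient (reference OW-A): Δ to OW-B = (-25, -320, +0.18), Δ to OW-C = (155, -195, -0.26).
∂h/∂x = -0.002172, ∂h/∂y = -0.0003928 (det = 54475).
|∇h| = √(-0.002172² + -0.0003928²) = 0.002207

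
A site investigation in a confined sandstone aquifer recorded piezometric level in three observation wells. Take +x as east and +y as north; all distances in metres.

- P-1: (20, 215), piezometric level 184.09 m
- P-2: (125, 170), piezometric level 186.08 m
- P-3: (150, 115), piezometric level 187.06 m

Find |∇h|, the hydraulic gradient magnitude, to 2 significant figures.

Differences from P-1: to P-2 (Δx, Δy, Δh) = (105, -45, +1.99); to P-3 = (130, -100, +2.97).
Solve a·Δx + b·Δy = Δh: det = 105·(-100) − 130·(-45) = -4650.
∂h/∂x = [(+1.99)·(-100) − (+2.97)·(-45)] / -4650 = +0.01405
∂h/∂y = [105·(+2.97) − 130·(+1.99)] / -4650 = -0.01143
|∇h| = √(0.01405² + -0.01143²) = 0.01811

0.018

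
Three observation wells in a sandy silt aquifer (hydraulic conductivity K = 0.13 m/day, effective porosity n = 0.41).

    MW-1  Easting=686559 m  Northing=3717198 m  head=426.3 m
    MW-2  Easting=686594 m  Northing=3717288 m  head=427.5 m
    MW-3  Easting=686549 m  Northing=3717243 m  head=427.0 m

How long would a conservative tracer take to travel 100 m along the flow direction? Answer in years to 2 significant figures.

57 years

With h = a·x + b·y + c and MW-1 as origin, the differences give:
  35·a + 90·b = +1.2
  (-10)·a + 45·b = +0.7
Eliminate b (×45 and ×90, subtract): 2475·a = -9.00 → a = ∂h/∂x = -0.003636
Back-substitute: b = ∂h/∂y = +0.01475.
|∇h| = √(-0.003636² + 0.01475²) = 0.01519
Seepage velocity v = K·i/n = 0.13 × 0.01519 / 0.41 = 0.004816 m/day.
t = 100 / 0.004816 = 2.076e+04 days = 56.8 years.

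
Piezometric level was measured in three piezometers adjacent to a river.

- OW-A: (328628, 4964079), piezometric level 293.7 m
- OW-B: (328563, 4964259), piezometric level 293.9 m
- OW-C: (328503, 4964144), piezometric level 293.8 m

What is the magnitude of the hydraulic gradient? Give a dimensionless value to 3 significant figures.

With h = a·x + b·y + c and OW-A as origin, the differences give:
  (-65)·a + 180·b = +0.2
  (-125)·a + 65·b = +0.1
Eliminate b (×65 and ×180, subtract): 18275·a = -5.00 → a = ∂h/∂x = -0.0002736
Back-substitute: b = ∂h/∂y = +0.001012.
|∇h| = √(-0.0002736² + 0.001012²) = 0.001048

0.00105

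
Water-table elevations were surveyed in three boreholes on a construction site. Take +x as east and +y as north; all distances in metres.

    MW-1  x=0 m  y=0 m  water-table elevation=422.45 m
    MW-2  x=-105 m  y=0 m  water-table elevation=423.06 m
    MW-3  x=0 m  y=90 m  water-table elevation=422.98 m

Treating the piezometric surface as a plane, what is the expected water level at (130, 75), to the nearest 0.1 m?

∂h/∂x = (423.06 − 422.45) / (-105 − 0) = -0.005810
∂h/∂y = (422.98 − 422.45) / (90 − 0) = +0.005889
h(130, 75) = 422.45 + (-0.005810)·(130) + (+0.005889)·(75) = 422.45 -0.755 +0.442 = 422.136 m.

422.1 m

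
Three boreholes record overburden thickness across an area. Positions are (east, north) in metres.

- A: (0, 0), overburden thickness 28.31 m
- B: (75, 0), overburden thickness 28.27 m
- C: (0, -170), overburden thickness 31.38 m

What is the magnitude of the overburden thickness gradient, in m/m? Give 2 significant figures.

∂d/∂x = (28.27 − 28.31) / (75 − 0) = -0.0005333
∂d/∂y = (31.38 − 28.31) / (-170 − 0) = -0.01806
|∇f| = √(-0.0005333² + -0.01806²) = 0.01807 m/m

0.018 m/m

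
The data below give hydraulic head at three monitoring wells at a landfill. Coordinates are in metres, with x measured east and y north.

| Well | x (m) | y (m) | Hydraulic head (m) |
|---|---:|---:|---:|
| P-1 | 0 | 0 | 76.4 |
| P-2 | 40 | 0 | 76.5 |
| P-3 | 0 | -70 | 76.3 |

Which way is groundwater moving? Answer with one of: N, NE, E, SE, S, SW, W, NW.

∂h/∂x = (76.5 − 76.4) / (40 − 0) = +0.002500
∂h/∂y = (76.3 − 76.4) / (-70 − 0) = +0.001429
Flow = −∇h = (-0.002500 east, -0.001429 north), which points southwest.

SW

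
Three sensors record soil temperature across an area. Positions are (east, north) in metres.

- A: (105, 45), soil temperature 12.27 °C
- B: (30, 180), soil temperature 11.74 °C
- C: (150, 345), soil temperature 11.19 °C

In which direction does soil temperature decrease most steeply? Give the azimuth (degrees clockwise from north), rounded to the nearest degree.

With T = a·x + b·y + c and A as origin, the differences give:
  (-75)·a + 135·b = -0.53
  45·a + 300·b = -1.08
Eliminate b (×300 and ×135, subtract): -28575·a = -13.200 → a = ∂T/∂x = +0.0004619
Back-substitute: b = ∂T/∂y = -0.003669.
Steepest decrease is along −∇f: components (-0.0004619 E, +0.003669 N).
Azimuth = atan2(-0.0004619, +0.003669) = 352.8° ≈ 353°.

353°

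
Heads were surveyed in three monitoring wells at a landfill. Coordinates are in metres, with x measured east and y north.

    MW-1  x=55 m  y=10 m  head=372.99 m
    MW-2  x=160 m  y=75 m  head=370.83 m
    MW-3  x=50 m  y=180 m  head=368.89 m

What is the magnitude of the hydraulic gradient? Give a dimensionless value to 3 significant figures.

0.0249

Differences from MW-1: to MW-2 (Δx, Δy, Δh) = (105, 65, -2.16); to MW-3 = (-5, 170, -4.10).
Determinant of the coordinate differences = 105·170 − (-5)·65 = 18175.
∂h/∂x = [(-2.16)·170 − (-4.10)·65] / 18175 = -0.005541
∂h/∂y = [105·(-4.10) − (-5)·(-2.16)] / 18175 = -0.02428
|∇h| = √(-0.005541² + -0.02428²) = 0.0249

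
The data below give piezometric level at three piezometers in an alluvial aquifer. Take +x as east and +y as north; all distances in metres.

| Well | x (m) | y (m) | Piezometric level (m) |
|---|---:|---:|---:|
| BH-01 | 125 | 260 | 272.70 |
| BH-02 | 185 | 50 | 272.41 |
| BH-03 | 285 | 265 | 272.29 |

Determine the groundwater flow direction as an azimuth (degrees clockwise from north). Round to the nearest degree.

104°

Three-point gradient (reference BH-01): Δ to BH-02 = (60, -210, -0.29), Δ to BH-03 = (160, 5, -0.41).
∂h/∂x = -0.002583, ∂h/∂y = +0.0006431 (det = 33900).
Flow direction (−∇h) has components (+0.002583 E, -0.0006431 N).
Azimuth = atan2(E, N) = atan2(+0.002583, -0.0006431) = 104.0° ≈ 104°.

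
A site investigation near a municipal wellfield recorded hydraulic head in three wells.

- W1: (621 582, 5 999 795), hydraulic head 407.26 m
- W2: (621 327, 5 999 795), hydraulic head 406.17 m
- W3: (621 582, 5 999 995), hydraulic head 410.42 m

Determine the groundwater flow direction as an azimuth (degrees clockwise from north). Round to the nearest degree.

∂h/∂x = (406.17 − 407.26) / (621327 − 621582) = +0.004275
∂h/∂y = (410.42 − 407.26) / (5999995 − 5999795) = +0.01580
Flow direction (−∇h) has components (-0.004275 E, -0.01580 N).
Azimuth = atan2(E, N) = atan2(-0.004275, -0.01580) = 195.1° ≈ 195°.

195°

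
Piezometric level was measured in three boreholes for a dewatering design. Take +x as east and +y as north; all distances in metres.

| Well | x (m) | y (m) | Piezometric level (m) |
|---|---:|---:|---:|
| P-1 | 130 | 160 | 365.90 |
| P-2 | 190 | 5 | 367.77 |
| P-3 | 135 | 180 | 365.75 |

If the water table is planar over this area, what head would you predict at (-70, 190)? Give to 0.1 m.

364.2 m

Taking P-1 as reference: P-2−P-1 = (60, -155, +1.87); P-3−P-1 = (5, 20, -0.15).
Solve a·Δx + b·Δy = Δh: det = 60·20 − 5·(-155) = 1975.
∂h/∂x = [(+1.87)·20 − (-0.15)·(-155)] / 1975 = +0.007165
∂h/∂y = [60·(-0.15) − 5·(+1.87)] / 1975 = -0.009291
h(-70, 190) = 365.90 + (+0.007165)·(-200) + (-0.009291)·(30) = 365.90 -1.433 -0.279 = 364.188 m.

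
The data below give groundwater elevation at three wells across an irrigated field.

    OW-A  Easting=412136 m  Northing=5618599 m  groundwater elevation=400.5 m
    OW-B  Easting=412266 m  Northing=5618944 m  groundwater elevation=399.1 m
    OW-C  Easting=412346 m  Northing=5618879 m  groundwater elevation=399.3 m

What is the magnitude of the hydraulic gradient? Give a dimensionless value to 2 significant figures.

0.0039

Differences from OW-A: to OW-B (Δx, Δy, Δh) = (130, 345, -1.4); to OW-C = (210, 280, -1.2).
Determinant of the coordinate differences = 130·280 − 210·345 = -36050.
∂h/∂x = [(-1.4)·280 − (-1.2)·345] / -36050 = -0.0006103
∂h/∂y = [130·(-1.2) − 210·(-1.4)] / -36050 = -0.003828
|∇h| = √(-0.0006103² + -0.003828²) = 0.003876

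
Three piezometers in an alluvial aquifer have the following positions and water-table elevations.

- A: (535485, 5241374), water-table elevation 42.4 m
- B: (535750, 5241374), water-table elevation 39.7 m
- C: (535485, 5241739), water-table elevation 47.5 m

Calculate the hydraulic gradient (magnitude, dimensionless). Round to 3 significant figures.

∂h/∂x = (39.7 − 42.4) / (535750 − 535485) = -0.01019
∂h/∂y = (47.5 − 42.4) / (5241739 − 5241374) = +0.01397
|∇h| = √(-0.01019² + 0.01397²) = 0.01729

0.0173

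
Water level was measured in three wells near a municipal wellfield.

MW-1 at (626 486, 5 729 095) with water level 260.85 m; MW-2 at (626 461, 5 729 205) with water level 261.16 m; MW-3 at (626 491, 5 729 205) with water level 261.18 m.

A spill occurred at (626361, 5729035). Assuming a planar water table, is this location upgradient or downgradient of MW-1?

downgradient

Three-point gradient (reference MW-1): Δ to MW-2 = (-25, 110, +0.31), Δ to MW-3 = (5, 110, +0.33).
∂h/∂x = +0.0006667, ∂h/∂y = +0.002970 (det = -3300).
Head at (626361, 5729035) = 260.85 + (+0.0006667)·(-125) + (+0.002970)·(-60) = 260.59 m.
That is lower than the 260.85 m at MW-1, so the point is downgradient.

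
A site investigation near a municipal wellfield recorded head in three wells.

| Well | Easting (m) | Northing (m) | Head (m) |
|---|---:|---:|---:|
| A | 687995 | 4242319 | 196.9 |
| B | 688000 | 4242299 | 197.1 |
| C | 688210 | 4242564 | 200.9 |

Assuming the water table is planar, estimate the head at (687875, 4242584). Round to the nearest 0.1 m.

With h = a·x + b·y + c and A as origin, the differences give:
  5·a + (-20)·b = +0.2
  215·a + 245·b = +4.0
Eliminate b (×245 and ×(-20), subtract): 5525·a = 129.00 → a = ∂h/∂x = +0.02335
Back-substitute: b = ∂h/∂y = -0.004163.
h(687875, 4242584) = 196.9 + (+0.02335)·(-120) + (-0.004163)·(265) = 196.9 -2.802 -1.103 = 192.995 m.

193.0 m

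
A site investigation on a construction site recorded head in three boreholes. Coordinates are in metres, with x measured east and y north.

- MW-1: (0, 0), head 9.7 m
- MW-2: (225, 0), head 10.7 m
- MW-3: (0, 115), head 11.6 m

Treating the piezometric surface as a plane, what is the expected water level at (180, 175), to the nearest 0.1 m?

13.4 m

∂h/∂x = (10.7 − 9.7) / (225 − 0) = +0.004444
∂h/∂y = (11.6 − 9.7) / (115 − 0) = +0.01652
h(180, 175) = 9.7 + (+0.004444)·(180) + (+0.01652)·(175) = 9.7 +0.800 +2.891 = 13.391 m.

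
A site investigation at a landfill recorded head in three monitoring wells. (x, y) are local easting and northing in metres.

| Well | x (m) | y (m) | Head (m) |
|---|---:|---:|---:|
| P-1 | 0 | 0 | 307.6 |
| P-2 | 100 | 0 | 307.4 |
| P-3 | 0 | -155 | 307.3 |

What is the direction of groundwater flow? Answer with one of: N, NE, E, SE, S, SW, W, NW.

SE

∂h/∂x = (307.4 − 307.6) / (100 − 0) = -0.002000
∂h/∂y = (307.3 − 307.6) / (-155 − 0) = +0.001935
Flow = −∇h = (+0.002000 east, -0.001935 north), which points southeast.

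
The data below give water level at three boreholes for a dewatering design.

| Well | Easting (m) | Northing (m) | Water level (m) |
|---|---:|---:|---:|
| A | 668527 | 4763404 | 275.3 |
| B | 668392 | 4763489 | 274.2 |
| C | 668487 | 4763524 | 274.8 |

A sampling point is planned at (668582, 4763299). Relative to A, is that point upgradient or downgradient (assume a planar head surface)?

upgradient

Taking A as reference: B−A = (-135, 85, -1.1); C−A = (-40, 120, -0.5).
Solve a·Δx + b·Δy = Δh: det = (-135)·120 − (-40)·85 = -12800.
∂h/∂x = [(-1.1)·120 − (-0.5)·85] / -12800 = +0.006992
∂h/∂y = [(-135)·(-0.5) − (-40)·(-1.1)] / -12800 = -0.001836
Head at (668582, 4763299) = 275.3 + (+0.006992)·(55) + (-0.001836)·(-105) = 275.88 m.
That is higher than the 275.3 m at A, so the point is upgradient.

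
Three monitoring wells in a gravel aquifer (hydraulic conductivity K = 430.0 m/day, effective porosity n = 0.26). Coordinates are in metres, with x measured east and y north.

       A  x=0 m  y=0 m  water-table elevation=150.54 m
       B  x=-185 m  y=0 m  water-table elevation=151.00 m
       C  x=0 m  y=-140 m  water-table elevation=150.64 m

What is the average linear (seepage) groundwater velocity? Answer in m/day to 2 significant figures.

∂h/∂x = (151.00 − 150.54) / (-185 − 0) = -0.002486
∂h/∂y = (150.64 − 150.54) / (-140 − 0) = -0.0007143
|∇h| = √(-0.002486² + -0.0007143²) = 0.002587
Seepage velocity v = K·i/n = 430.0 × 0.002587 / 0.26 = 4.278 m/day.

4.3 m/day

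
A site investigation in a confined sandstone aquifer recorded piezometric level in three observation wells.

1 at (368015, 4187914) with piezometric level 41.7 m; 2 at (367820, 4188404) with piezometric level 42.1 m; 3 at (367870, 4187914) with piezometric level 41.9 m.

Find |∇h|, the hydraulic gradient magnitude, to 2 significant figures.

0.0014

Differences from 1: to 2 (Δx, Δy, Δh) = (-195, 490, +0.4); to 3 = (-145, 0, +0.2).
Solve a·Δx + b·Δy = Δh: det = (-195)·0 − (-145)·490 = 71050.
∂h/∂x = [(+0.4)·0 − (+0.2)·490] / 71050 = -0.001379
∂h/∂y = [(-195)·(+0.2) − (-145)·(+0.4)] / 71050 = +0.0002674
|∇h| = √(-0.001379² + 0.0002674²) = 0.001405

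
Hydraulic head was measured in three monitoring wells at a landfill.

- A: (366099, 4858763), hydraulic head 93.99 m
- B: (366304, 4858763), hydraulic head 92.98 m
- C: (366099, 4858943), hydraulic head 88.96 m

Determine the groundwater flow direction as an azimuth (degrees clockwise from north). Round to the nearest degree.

∂h/∂x = (92.98 − 93.99) / (366304 − 366099) = -0.004927
∂h/∂y = (88.96 − 93.99) / (4858943 − 4858763) = -0.02794
Flow direction (−∇h) has components (+0.004927 E, +0.02794 N).
Azimuth = atan2(E, N) = atan2(+0.004927, +0.02794) = 10.0° ≈ 010°.

010°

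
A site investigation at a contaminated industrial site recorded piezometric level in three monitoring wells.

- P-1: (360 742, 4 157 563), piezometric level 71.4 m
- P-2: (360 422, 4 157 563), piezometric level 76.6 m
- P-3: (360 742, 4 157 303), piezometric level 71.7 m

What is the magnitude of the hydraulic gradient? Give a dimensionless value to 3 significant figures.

∂h/∂x = (76.6 − 71.4) / (360422 − 360742) = -0.01625
∂h/∂y = (71.7 − 71.4) / (4157303 − 4157563) = -0.001154
|∇h| = √(-0.01625² + -0.001154²) = 0.01629

0.0163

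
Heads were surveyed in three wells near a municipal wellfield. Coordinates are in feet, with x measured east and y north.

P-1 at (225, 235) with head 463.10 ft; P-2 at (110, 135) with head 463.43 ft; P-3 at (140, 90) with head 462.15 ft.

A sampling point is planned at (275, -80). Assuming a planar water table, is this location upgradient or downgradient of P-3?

Taking P-1 as reference: P-2−P-1 = (-115, -100, +0.33); P-3−P-1 = (-85, -145, -0.95).
Determinant of the coordinate differences = (-115)·(-145) − (-85)·(-100) = 8175.
∂h/∂x = [(+0.33)·(-145) − (-0.95)·(-100)] / 8175 = -0.01747
∂h/∂y = [(-115)·(-0.95) − (-85)·(+0.33)] / 8175 = +0.01680
Head at (275, -80) = 463.10 + (-0.01747)·(50) + (+0.01680)·(-315) = 456.94 ft.
That is lower than the 462.15 ft at P-3, so the point is downgradient.

downgradient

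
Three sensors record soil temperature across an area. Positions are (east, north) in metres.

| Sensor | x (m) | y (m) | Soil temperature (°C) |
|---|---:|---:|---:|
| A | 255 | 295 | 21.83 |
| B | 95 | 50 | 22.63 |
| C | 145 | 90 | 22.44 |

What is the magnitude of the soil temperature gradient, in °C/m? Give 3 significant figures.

Taking A as reference: B−A = (-160, -245, +0.80); C−A = (-110, -205, +0.61).
Determinant of the coordinate differences = (-160)·(-205) − (-110)·(-245) = 5850.
∂T/∂x = [(+0.80)·(-205) − (+0.61)·(-245)] / 5850 = -0.002487
∂T/∂y = [(-160)·(+0.61) − (-110)·(+0.80)] / 5850 = -0.001641
|∇f| = √(-0.002487² + -0.001641²) = 0.00298 °C/m

0.00298 °C/m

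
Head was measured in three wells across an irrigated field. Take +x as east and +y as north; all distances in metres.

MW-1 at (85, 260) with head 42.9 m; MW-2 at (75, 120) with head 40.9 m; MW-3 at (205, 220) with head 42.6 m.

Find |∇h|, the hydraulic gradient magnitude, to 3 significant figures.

0.0143

Three-point gradient (reference MW-1): Δ to MW-2 = (-10, -140, -2.0), Δ to MW-3 = (120, -40, -0.3).
∂h/∂x = +0.002209, ∂h/∂y = +0.01413 (det = 17200).
|∇h| = √(0.002209² + 0.01413²) = 0.0143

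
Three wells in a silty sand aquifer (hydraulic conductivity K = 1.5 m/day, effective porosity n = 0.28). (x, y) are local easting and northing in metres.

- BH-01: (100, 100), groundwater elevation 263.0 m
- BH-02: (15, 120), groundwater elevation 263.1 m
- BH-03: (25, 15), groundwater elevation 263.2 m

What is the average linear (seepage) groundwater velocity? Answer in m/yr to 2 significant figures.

3.5 m/yr

Differences from BH-01: to BH-02 (Δx, Δy, Δh) = (-85, 20, +0.1); to BH-03 = (-75, -85, +0.2).
Solve a·Δx + b·Δy = Δh: det = (-85)·(-85) − (-75)·20 = 8725.
∂h/∂x = [(+0.1)·(-85) − (+0.2)·20] / 8725 = -0.001433
∂h/∂y = [(-85)·(+0.2) − (-75)·(+0.1)] / 8725 = -0.001089
|∇h| = √(-0.001433² + -0.001089²) = 0.0018
Seepage velocity v = K·i/n = 1.5 × 0.0018 / 0.28 = 0.009643 m/day = 3.522 m/yr.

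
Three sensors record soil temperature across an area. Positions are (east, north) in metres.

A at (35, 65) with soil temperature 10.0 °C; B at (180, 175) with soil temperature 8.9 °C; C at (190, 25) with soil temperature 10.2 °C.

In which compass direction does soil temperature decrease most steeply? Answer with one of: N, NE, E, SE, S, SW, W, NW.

Differences from A: to B (Δx, Δy, Δh) = (145, 110, -1.1); to C = (155, -40, +0.2).
Determinant of the coordinate differences = 145·(-40) − 155·110 = -22850.
∂T/∂x = [(-1.1)·(-40) − (+0.2)·110] / -22850 = -0.0009628
∂T/∂y = [145·(+0.2) − 155·(-1.1)] / -22850 = -0.008731
Steepest decrease is along −∇f = (+0.0009628 E, +0.008731 N) → north.

N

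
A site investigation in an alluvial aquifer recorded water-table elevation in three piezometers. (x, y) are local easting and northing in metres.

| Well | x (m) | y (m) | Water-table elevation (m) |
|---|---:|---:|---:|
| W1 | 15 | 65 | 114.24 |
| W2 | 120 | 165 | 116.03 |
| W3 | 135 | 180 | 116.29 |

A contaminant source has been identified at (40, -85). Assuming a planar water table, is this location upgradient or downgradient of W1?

downgradient

Differences from W1: to W2 (Δx, Δy, Δh) = (105, 100, +1.79); to W3 = (120, 115, +2.05).
Solve a·Δx + b·Δy = Δh: det = 105·115 − 120·100 = 75.
∂h/∂x = [(+1.79)·115 − (+2.05)·100] / 75 = +0.01133
∂h/∂y = [105·(+2.05) − 120·(+1.79)] / 75 = +0.006000
Head at (40, -85) = 114.24 + (+0.01133)·(25) + (+0.006000)·(-150) = 113.62 m.
That is lower than the 114.24 m at W1, so the point is downgradient.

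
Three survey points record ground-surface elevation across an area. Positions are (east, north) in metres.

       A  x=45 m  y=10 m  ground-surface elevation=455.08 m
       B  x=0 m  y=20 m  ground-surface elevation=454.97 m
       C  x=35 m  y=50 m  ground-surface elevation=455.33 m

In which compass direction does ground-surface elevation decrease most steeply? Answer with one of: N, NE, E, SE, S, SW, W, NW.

SW

Taking A as reference: B−A = (-45, 10, -0.11); C−A = (-10, 40, +0.25).
Determinant of the coordinate differences = (-45)·40 − (-10)·10 = -1700.
∂z/∂x = [(-0.11)·40 − (+0.25)·10] / -1700 = +0.004059
∂z/∂y = [(-45)·(+0.25) − (-10)·(-0.11)] / -1700 = +0.007265
Steepest decrease is along −∇f = (-0.004059 E, -0.007265 N) → southwest.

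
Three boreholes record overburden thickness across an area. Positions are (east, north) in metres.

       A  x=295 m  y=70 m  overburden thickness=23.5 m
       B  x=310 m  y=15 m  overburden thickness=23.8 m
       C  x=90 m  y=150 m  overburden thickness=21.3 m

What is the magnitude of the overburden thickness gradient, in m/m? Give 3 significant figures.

0.0100 m/m

Differences from A: to B (Δx, Δy, Δh) = (15, -55, +0.3); to C = (-205, 80, -2.2).
Determinant of the coordinate differences = 15·80 − (-205)·(-55) = -10075.
∂d/∂x = [(+0.3)·80 − (-2.2)·(-55)] / -10075 = +0.009628
∂d/∂y = [15·(-2.2) − (-205)·(+0.3)] / -10075 = -0.002829
|∇f| = √(0.009628² + -0.002829²) = 0.01004 m/m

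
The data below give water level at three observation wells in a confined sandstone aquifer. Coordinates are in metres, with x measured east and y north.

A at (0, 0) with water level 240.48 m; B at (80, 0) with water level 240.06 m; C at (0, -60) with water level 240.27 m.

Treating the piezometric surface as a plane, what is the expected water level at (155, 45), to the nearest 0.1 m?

∂h/∂x = (240.06 − 240.48) / (80 − 0) = -0.005250
∂h/∂y = (240.27 − 240.48) / (-60 − 0) = +0.003500
h(155, 45) = 240.48 + (-0.005250)·(155) + (+0.003500)·(45) = 240.48 -0.814 +0.157 = 239.824 m.

239.8 m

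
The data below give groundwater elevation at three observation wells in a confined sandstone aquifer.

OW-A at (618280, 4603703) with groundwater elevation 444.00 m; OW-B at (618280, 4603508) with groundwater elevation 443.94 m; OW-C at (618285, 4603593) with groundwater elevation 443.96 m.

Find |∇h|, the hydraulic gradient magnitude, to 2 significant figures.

0.0013

Three-point gradient (reference OW-A): Δ to OW-B = (0, -195, -0.06), Δ to OW-C = (5, -110, -0.04).
∂h/∂x = -0.001231, ∂h/∂y = +0.0003077 (det = 975).
|∇h| = √(-0.001231² + 0.0003077²) = 0.001269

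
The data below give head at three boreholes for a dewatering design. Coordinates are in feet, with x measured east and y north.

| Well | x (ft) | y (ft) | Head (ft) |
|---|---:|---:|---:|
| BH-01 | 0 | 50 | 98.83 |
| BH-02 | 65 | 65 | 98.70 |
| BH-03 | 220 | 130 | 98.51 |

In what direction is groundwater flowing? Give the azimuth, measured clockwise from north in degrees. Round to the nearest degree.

Three-point gradient (reference BH-01): Δ to BH-02 = (65, 15, -0.13), Δ to BH-03 = (220, 80, -0.32).
∂h/∂x = -0.002947, ∂h/∂y = +0.004105 (det = 1900).
Flow direction (−∇h) has components (+0.002947 E, -0.004105 N).
Azimuth = atan2(E, N) = atan2(+0.002947, -0.004105) = 144.3° ≈ 144°.

144°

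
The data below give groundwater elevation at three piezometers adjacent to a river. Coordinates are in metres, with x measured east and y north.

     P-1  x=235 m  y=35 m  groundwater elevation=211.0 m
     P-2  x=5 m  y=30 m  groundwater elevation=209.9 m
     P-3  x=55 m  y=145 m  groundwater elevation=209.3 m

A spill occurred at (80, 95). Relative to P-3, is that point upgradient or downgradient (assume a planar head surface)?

upgradient

Differences from P-1: to P-2 (Δx, Δy, Δh) = (-230, -5, -1.1); to P-3 = (-180, 110, -1.7).
Solve a·Δx + b·Δy = Δh: det = (-230)·110 − (-180)·(-5) = -26200.
∂h/∂x = [(-1.1)·110 − (-1.7)·(-5)] / -26200 = +0.004943
∂h/∂y = [(-230)·(-1.7) − (-180)·(-1.1)] / -26200 = -0.007366
Head at (80, 95) = 211.0 + (+0.004943)·(-155) + (-0.007366)·(60) = 209.79 m.
That is higher than the 209.3 m at P-3, so the point is upgradient.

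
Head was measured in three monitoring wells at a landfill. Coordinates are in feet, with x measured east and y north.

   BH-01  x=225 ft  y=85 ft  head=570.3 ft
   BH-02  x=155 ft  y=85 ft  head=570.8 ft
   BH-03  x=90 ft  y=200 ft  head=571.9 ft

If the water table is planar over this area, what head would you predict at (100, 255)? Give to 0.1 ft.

With h = a·x + b·y + c and BH-01 as origin, the differences give:
  (-70)·a + 0·b = +0.5
  (-135)·a + 115·b = +1.6
Eliminate b (×115 and ×0, subtract): -8050·a = 57.50 → a = ∂h/∂x = -0.007143
Back-substitute: b = ∂h/∂y = +0.005528.
h(100, 255) = 570.3 + (-0.007143)·(-125) + (+0.005528)·(170) = 570.3 +0.893 +0.940 = 572.133 ft.

572.1 ft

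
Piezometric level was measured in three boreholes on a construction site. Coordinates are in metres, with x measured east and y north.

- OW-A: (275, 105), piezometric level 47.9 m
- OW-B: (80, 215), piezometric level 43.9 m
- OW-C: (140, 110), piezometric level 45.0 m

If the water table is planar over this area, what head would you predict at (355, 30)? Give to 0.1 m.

With h = a·x + b·y + c and OW-A as origin, the differences give:
  (-195)·a + 110·b = -4.0
  (-135)·a + 5·b = -2.9
Eliminate b (×5 and ×110, subtract): 13875·a = 299.00 → a = ∂h/∂x = +0.02155
Back-substitute: b = ∂h/∂y = +0.001838.
h(355, 30) = 47.9 + (+0.02155)·(80) + (+0.001838)·(-75) = 47.9 +1.724 -0.138 = 49.486 m.

49.5 m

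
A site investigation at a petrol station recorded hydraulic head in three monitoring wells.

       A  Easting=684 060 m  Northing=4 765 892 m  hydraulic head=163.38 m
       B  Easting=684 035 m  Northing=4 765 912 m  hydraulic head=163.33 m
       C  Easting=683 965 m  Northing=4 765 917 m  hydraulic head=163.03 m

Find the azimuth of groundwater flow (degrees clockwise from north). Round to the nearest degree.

235°

Taking A as reference: B−A = (-25, 20, -0.05); C−A = (-95, 25, -0.35).
Solve a·Δx + b·Δy = Δh: det = (-25)·25 − (-95)·20 = 1275.
∂h/∂x = [(-0.05)·25 − (-0.35)·20] / 1275 = +0.004510
∂h/∂y = [(-25)·(-0.35) − (-95)·(-0.05)] / 1275 = +0.003137
Flow direction (−∇h) has components (-0.004510 E, -0.003137 N).
Azimuth = atan2(E, N) = atan2(-0.004510, -0.003137) = 235.2° ≈ 235°.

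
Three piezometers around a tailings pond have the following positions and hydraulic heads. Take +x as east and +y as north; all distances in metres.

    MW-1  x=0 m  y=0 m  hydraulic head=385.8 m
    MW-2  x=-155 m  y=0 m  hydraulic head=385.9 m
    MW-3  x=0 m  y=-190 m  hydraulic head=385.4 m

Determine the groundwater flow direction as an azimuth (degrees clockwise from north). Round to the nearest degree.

163°

∂h/∂x = (385.9 − 385.8) / (-155 − 0) = -0.0006452
∂h/∂y = (385.4 − 385.8) / (-190 − 0) = +0.002105
Flow direction (−∇h) has components (+0.0006452 E, -0.002105 N).
Azimuth = atan2(E, N) = atan2(+0.0006452, -0.002105) = 163.0° ≈ 163°.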